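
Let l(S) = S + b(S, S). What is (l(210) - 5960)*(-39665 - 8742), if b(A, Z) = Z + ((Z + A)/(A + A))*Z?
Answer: 258009310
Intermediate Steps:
b(A, Z) = Z + Z*(A + Z)/(2*A) (b(A, Z) = Z + ((A + Z)/((2*A)))*Z = Z + ((A + Z)*(1/(2*A)))*Z = Z + ((A + Z)/(2*A))*Z = Z + Z*(A + Z)/(2*A))
l(S) = 3*S (l(S) = S + S*(S + 3*S)/(2*S) = S + S*(4*S)/(2*S) = S + 2*S = 3*S)
(l(210) - 5960)*(-39665 - 8742) = (3*210 - 5960)*(-39665 - 8742) = (630 - 5960)*(-48407) = -5330*(-48407) = 258009310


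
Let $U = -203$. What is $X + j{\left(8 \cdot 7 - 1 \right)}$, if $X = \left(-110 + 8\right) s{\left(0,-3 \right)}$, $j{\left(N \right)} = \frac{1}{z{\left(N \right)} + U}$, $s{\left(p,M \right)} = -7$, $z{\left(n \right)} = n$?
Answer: $\frac{105671}{148} \approx 713.99$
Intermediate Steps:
$j{\left(N \right)} = \frac{1}{-203 + N}$ ($j{\left(N \right)} = \frac{1}{N - 203} = \frac{1}{-203 + N}$)
$X = 714$ ($X = \left(-110 + 8\right) \left(-7\right) = \left(-102\right) \left(-7\right) = 714$)
$X + j{\left(8 \cdot 7 - 1 \right)} = 714 + \frac{1}{-203 + \left(8 \cdot 7 - 1\right)} = 714 + \frac{1}{-203 + \left(56 - 1\right)} = 714 + \frac{1}{-203 + 55} = 714 + \frac{1}{-148} = 714 - \frac{1}{148} = \frac{105671}{148}$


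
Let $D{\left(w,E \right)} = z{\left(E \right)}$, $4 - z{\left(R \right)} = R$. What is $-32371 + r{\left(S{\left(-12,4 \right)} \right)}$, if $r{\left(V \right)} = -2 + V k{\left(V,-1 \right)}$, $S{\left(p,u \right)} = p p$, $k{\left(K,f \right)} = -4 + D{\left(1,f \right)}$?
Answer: $-32229$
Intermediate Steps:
$z{\left(R \right)} = 4 - R$
$D{\left(w,E \right)} = 4 - E$
$k{\left(K,f \right)} = - f$ ($k{\left(K,f \right)} = -4 - \left(-4 + f\right) = - f$)
$S{\left(p,u \right)} = p^{2}$
$r{\left(V \right)} = -2 + V$ ($r{\left(V \right)} = -2 + V \left(\left(-1\right) \left(-1\right)\right) = -2 + V 1 = -2 + V$)
$-32371 + r{\left(S{\left(-12,4 \right)} \right)} = -32371 - \left(2 - \left(-12\right)^{2}\right) = -32371 + \left(-2 + 144\right) = -32371 + 142 = -32229$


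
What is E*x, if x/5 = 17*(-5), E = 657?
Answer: -279225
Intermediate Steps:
x = -425 (x = 5*(17*(-5)) = 5*(-85) = -425)
E*x = 657*(-425) = -279225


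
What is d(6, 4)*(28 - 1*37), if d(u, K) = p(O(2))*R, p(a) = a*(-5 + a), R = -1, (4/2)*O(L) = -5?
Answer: 675/4 ≈ 168.75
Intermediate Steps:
O(L) = -5/2 (O(L) = (½)*(-5) = -5/2)
d(u, K) = -75/4 (d(u, K) = -5*(-5 - 5/2)/2*(-1) = -5/2*(-15/2)*(-1) = (75/4)*(-1) = -75/4)
d(6, 4)*(28 - 1*37) = -75*(28 - 1*37)/4 = -75*(28 - 37)/4 = -75/4*(-9) = 675/4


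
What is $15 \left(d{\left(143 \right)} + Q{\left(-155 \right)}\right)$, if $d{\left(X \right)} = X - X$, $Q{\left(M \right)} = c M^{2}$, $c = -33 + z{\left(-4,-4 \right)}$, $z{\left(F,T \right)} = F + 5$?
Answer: $-11532000$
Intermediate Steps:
$z{\left(F,T \right)} = 5 + F$
$c = -32$ ($c = -33 + \left(5 - 4\right) = -33 + 1 = -32$)
$Q{\left(M \right)} = - 32 M^{2}$
$d{\left(X \right)} = 0$
$15 \left(d{\left(143 \right)} + Q{\left(-155 \right)}\right) = 15 \left(0 - 32 \left(-155\right)^{2}\right) = 15 \left(0 - 768800\right) = 15 \left(-768800\right) = -11532000$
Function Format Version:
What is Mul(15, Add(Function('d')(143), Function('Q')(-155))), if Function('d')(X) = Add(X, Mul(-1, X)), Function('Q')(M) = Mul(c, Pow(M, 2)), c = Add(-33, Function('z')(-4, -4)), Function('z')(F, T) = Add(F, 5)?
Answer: -11532000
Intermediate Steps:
Function('z')(F, T) = Add(5, F)
c = -32 (c = Add(-33, Add(5, -4)) = Add(-33, 1) = -32)
Function('Q')(M) = Mul(-32, Pow(M, 2))
Function('d')(X) = 0
Mul(15, Add(Function('d')(143), Function('Q')(-155))) = Mul(15, Add(0, Mul(-32, Pow(-155, 2)))) = Mul(15, Add(0, Mul(-32, 24025))) = Mul(15, Add(0, -768800)) = Mul(15, -768800) = -11532000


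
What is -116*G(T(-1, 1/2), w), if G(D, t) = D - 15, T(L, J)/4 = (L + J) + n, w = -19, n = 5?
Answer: -348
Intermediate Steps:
T(L, J) = 20 + 4*J + 4*L (T(L, J) = 4*((L + J) + 5) = 4*((J + L) + 5) = 4*(5 + J + L) = 20 + 4*J + 4*L)
G(D, t) = -15 + D
-116*G(T(-1, 1/2), w) = -116*(-15 + (20 + 4/2 + 4*(-1))) = -116*(-15 + (20 + 4*(½) - 4)) = -116*(-15 + (20 + 2 - 4)) = -116*(-15 + 18) = -116*3 = -348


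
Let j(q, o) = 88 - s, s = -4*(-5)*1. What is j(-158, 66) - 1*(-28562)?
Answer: 28630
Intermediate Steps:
s = 20 (s = 20*1 = 20)
j(q, o) = 68 (j(q, o) = 88 - 1*20 = 88 - 20 = 68)
j(-158, 66) - 1*(-28562) = 68 - 1*(-28562) = 68 + 28562 = 28630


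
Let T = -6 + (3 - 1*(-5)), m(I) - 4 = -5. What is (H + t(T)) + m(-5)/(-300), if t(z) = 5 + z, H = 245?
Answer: 75601/300 ≈ 252.00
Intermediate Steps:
m(I) = -1 (m(I) = 4 - 5 = -1)
T = 2 (T = -6 + (3 + 5) = -6 + 8 = 2)
(H + t(T)) + m(-5)/(-300) = (245 + (5 + 2)) - 1/(-300) = (245 + 7) - 1*(-1/300) = 252 + 1/300 = 75601/300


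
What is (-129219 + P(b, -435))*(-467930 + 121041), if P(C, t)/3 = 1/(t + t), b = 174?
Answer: 12999148757279/290 ≈ 4.4825e+10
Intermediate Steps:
P(C, t) = 3/(2*t) (P(C, t) = 3/(t + t) = 3/((2*t)) = 3*(1/(2*t)) = 3/(2*t))
(-129219 + P(b, -435))*(-467930 + 121041) = (-129219 + (3/2)/(-435))*(-467930 + 121041) = (-129219 + (3/2)*(-1/435))*(-346889) = (-129219 - 1/290)*(-346889) = -37473511/290*(-346889) = 12999148757279/290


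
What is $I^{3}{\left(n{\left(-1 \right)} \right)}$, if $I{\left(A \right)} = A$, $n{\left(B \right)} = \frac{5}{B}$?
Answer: $-125$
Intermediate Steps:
$I^{3}{\left(n{\left(-1 \right)} \right)} = \left(\frac{5}{-1}\right)^{3} = \left(5 \left(-1\right)\right)^{3} = \left(-5\right)^{3} = -125$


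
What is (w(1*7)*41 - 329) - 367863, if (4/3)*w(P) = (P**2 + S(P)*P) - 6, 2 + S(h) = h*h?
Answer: -356753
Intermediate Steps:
S(h) = -2 + h**2 (S(h) = -2 + h*h = -2 + h**2)
w(P) = -9/2 + 3*P**2/4 + 3*P*(-2 + P**2)/4 (w(P) = 3*((P**2 + (-2 + P**2)*P) - 6)/4 = 3*((P**2 + P*(-2 + P**2)) - 6)/4 = 3*(-6 + P**2 + P*(-2 + P**2))/4 = -9/2 + 3*P**2/4 + 3*P*(-2 + P**2)/4)
(w(1*7)*41 - 329) - 367863 = ((-9/2 + 3*(1*7)**2/4 + 3*(1*7)*(-2 + (1*7)**2)/4)*41 - 329) - 367863 = ((-9/2 + (3/4)*7**2 + (3/4)*7*(-2 + 7**2))*41 - 329) - 367863 = ((-9/2 + (3/4)*49 + (3/4)*7*(-2 + 49))*41 - 329) - 367863 = ((-9/2 + 147/4 + (3/4)*7*47)*41 - 329) - 367863 = ((-9/2 + 147/4 + 987/4)*41 - 329) - 367863 = (279*41 - 329) - 367863 = (11439 - 329) - 367863 = 11110 - 367863 = -356753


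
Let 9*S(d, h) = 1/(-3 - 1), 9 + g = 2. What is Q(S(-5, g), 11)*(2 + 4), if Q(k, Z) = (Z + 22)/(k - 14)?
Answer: -7128/505 ≈ -14.115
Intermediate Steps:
g = -7 (g = -9 + 2 = -7)
S(d, h) = -1/36 (S(d, h) = 1/(9*(-3 - 1)) = (⅑)/(-4) = (⅑)*(-¼) = -1/36)
Q(k, Z) = (22 + Z)/(-14 + k)
Q(S(-5, g), 11)*(2 + 4) = ((22 + 11)/(-14 - 1/36))*(2 + 4) = (33/(-505/36))*6 = -36/505*33*6 = -1188/505*6 = -7128/505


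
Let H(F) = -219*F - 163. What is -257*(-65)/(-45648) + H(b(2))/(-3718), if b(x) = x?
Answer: -17337371/84859632 ≈ -0.20431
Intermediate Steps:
H(F) = -163 - 219*F
-257*(-65)/(-45648) + H(b(2))/(-3718) = -257*(-65)/(-45648) + (-163 - 219*2)/(-3718) = 16705*(-1/45648) + (-163 - 438)*(-1/3718) = -16705/45648 - 601*(-1/3718) = -16705/45648 + 601/3718 = -17337371/84859632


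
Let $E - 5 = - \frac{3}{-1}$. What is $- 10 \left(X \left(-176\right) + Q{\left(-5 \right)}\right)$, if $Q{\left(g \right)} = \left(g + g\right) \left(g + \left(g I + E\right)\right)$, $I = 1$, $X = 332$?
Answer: $584120$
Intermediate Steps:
$E = 8$ ($E = 5 - \frac{3}{-1} = 5 - -3 = 5 + 3 = 8$)
$Q{\left(g \right)} = 2 g \left(8 + 2 g\right)$ ($Q{\left(g \right)} = \left(g + g\right) \left(g + \left(g 1 + 8\right)\right) = 2 g \left(g + \left(g + 8\right)\right) = 2 g \left(g + \left(8 + g\right)\right) = 2 g \left(8 + 2 g\right)$)
$- 10 \left(X \left(-176\right) + Q{\left(-5 \right)}\right) = - 10 \left(332 \left(-176\right) + 4 \left(-5\right) \left(4 - 5\right)\right) = - 10 \left(-58432 + 4 \left(-5\right) \left(-1\right)\right) = - 10 \left(-58432 + 20\right) = \left(-10\right) \left(-58412\right) = 584120$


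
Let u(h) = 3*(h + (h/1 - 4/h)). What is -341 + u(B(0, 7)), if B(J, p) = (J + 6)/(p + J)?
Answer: -2449/7 ≈ -349.86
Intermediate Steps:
B(J, p) = (6 + J)/(J + p)
u(h) = -12/h + 6*h (u(h) = 3*(h + (h*1 - 4/h)) = 3*(h + (h - 4/h)) = 3*(-4/h + 2*h) = -12/h + 6*h)
-341 + u(B(0, 7)) = -341 + (-12*(0 + 7)/(6 + 0) + 6*((6 + 0)/(0 + 7))) = -341 + (-12/(6/7) + 6*(6/7)) = -341 + (-12/((⅐)*6) + 6*((⅐)*6)) = -341 + (-12/6/7 + 6*(6/7)) = -341 + (-12*7/6 + 36/7) = -341 + (-14 + 36/7) = -341 - 62/7 = -2449/7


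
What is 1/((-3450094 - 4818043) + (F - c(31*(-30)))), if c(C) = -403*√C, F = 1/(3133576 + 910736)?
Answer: -4362498336193643736/36069813599007214234788559 - 212633974193472*I*√930/36069813599007214234788559 ≈ -1.2095e-7 - 1.7978e-10*I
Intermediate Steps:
F = 1/4044312 ≈ 2.4726e-7
1/((-3450094 - 4818043) + (F - c(31*(-30)))) = 1/((-3450094 - 4818043) + (1/4044312 - (-403)*√(31*(-30)))) = 1/(-8268137 + (1/4044312 - (-403)*√(-930))) = 1/(-8268137 + (1/4044312 - (-403)*I*√930)) = 1/(-8268137 + (1/4044312 + 403*I*√930)) = 1/(-33438925686743/4044312 + 403*I*√930)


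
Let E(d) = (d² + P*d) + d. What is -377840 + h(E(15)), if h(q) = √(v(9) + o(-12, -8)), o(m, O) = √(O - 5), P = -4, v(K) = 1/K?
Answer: -377840 + √(1 + 9*I*√13)/3 ≈ -3.7784e+5 + 1.3221*I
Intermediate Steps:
o(m, O) = √(-5 + O)
E(d) = d² - 3*d (E(d) = (d² - 4*d) + d = d² - 3*d)
h(q) = √(⅑ + I*√13) (h(q) = √(1/9 + √(-5 - 8)) = √(⅑ + √(-13)) = √(⅑ + I*√13))
-377840 + h(E(15)) = -377840 + √(1 + 9*I*√13)/3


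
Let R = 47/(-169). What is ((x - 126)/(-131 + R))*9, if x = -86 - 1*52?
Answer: 200772/11093 ≈ 18.099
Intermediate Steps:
x = -138 (x = -86 - 52 = -138)
R = -47/169 (R = 47*(-1/169) = -47/169 ≈ -0.27811)
((x - 126)/(-131 + R))*9 = ((-138 - 126)/(-131 - 47/169))*9 = -264/(-22186/169)*9 = -264*(-169/22186)*9 = (22308/11093)*9 = 200772/11093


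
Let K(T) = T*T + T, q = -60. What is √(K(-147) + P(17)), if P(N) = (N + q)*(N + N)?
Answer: 100*√2 ≈ 141.42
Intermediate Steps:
K(T) = T + T² (K(T) = T² + T = T + T²)
P(N) = 2*N*(-60 + N) (P(N) = (N - 60)*(N + N) = (-60 + N)*(2*N) = 2*N*(-60 + N))
√(K(-147) + P(17)) = √(-147*(1 - 147) + 2*17*(-60 + 17)) = √(-147*(-146) + 2*17*(-43)) = √(21462 - 1462) = √20000 = 100*√2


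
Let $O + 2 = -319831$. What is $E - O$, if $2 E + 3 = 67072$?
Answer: $\frac{706735}{2} \approx 3.5337 \cdot 10^{5}$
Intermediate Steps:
$E = \frac{67069}{2}$ ($E = - \frac{3}{2} + \frac{1}{2} \cdot 67072 = - \frac{3}{2} + 33536 = \frac{67069}{2} \approx 33535.0$)
$O = -319833$ ($O = -2 - 319831 = -319833$)
$E - O = \frac{67069}{2} - -319833 = \frac{67069}{2} + 319833 = \frac{706735}{2}$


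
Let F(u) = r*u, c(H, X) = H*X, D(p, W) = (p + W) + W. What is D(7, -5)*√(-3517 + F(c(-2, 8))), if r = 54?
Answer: -3*I*√4381 ≈ -198.57*I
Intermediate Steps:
D(p, W) = p + 2*W (D(p, W) = (W + p) + W = p + 2*W)
F(u) = 54*u
D(7, -5)*√(-3517 + F(c(-2, 8))) = (7 + 2*(-5))*√(-3517 + 54*(-2*8)) = (7 - 10)*√(-3517 + 54*(-16)) = -3*√(-3517 - 864) = -3*I*√4381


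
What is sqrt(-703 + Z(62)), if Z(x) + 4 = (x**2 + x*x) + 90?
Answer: sqrt(7071) ≈ 84.089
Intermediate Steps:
Z(x) = 86 + 2*x**2 (Z(x) = -4 + ((x**2 + x*x) + 90) = -4 + ((x**2 + x**2) + 90) = -4 + (2*x**2 + 90) = -4 + (90 + 2*x**2) = 86 + 2*x**2)
sqrt(-703 + Z(62)) = sqrt(-703 + (86 + 2*62**2)) = sqrt(-703 + (86 + 2*3844)) = sqrt(-703 + (86 + 7688)) = sqrt(-703 + 7774) = sqrt(7071)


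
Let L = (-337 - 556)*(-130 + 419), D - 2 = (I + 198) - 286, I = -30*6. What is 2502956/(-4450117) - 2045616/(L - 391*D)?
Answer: 152940308828/12028666251 ≈ 12.715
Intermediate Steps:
I = -180
D = -266 (D = 2 + ((-180 + 198) - 286) = 2 + (18 - 286) = 2 - 268 = -266)
L = -258077 (L = -893*289 = -258077)
2502956/(-4450117) - 2045616/(L - 391*D) = 2502956/(-4450117) - 2045616/(-258077 - 391*(-266)) = 2502956*(-1/4450117) - 2045616/(-258077 + 104006) = -2502956/4450117 - 2045616/(-154071) = -2502956/4450117 - 2045616*(-1/154071) = -2502956/4450117 + 35888/2703 = 152940308828/12028666251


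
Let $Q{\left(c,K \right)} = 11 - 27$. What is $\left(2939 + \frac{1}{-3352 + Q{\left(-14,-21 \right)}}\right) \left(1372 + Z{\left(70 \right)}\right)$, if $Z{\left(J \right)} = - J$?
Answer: $\frac{6443956701}{1684} \approx 3.8266 \cdot 10^{6}$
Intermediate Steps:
$Q{\left(c,K \right)} = -16$ ($Q{\left(c,K \right)} = 11 - 27 = -16$)
$\left(2939 + \frac{1}{-3352 + Q{\left(-14,-21 \right)}}\right) \left(1372 + Z{\left(70 \right)}\right) = \left(2939 + \frac{1}{-3352 - 16}\right) \left(1372 - 70\right) = \left(2939 + \frac{1}{-3368}\right) \left(1372 - 70\right) = \left(2939 - \frac{1}{3368}\right) 1302 = \frac{9898551}{3368} \cdot 1302 = \frac{6443956701}{1684}$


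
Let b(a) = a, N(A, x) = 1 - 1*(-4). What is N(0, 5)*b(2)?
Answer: 10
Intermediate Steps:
N(A, x) = 5 (N(A, x) = 1 + 4 = 5)
N(0, 5)*b(2) = 5*2 = 10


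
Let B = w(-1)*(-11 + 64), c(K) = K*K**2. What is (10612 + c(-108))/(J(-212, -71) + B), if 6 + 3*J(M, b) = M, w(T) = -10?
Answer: 936825/452 ≈ 2072.6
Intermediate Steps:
c(K) = K**3
B = -530 (B = -10*(-11 + 64) = -10*53 = -530)
J(M, b) = -2 + M/3
(10612 + c(-108))/(J(-212, -71) + B) = (10612 + (-108)**3)/((-2 + (1/3)*(-212)) - 530) = (10612 - 1259712)/((-2 - 212/3) - 530) = -1249100/(-218/3 - 530) = -1249100/(-1808/3) = -1249100*(-3/1808) = 936825/452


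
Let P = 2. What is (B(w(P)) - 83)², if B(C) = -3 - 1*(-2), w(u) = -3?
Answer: 7056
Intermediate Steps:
B(C) = -1 (B(C) = -3 + 2 = -1)
(B(w(P)) - 83)² = (-1 - 83)² = (-84)² = 7056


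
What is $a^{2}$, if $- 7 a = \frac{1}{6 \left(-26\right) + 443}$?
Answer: $\frac{1}{4036081} \approx 2.4777 \cdot 10^{-7}$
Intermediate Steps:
$a = - \frac{1}{2009}$ ($a = - \frac{1}{7 \left(6 \left(-26\right) + 443\right)} = - \frac{1}{7 \left(-156 + 443\right)} = - \frac{1}{7 \cdot 287} = \left(- \frac{1}{7}\right) \frac{1}{287} = - \frac{1}{2009} \approx -0.00049776$)
$a^{2} = \left(- \frac{1}{2009}\right)^{2} = \frac{1}{4036081}$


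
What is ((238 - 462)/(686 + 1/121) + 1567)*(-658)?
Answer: -85569521170/83007 ≈ -1.0309e+6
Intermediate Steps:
((238 - 462)/(686 + 1/121) + 1567)*(-658) = (-224/(686 + 1/121) + 1567)*(-658) = (-224/83007/121 + 1567)*(-658) = (-224*121/83007 + 1567)*(-658) = (-27104/83007 + 1567)*(-658) = (130044865/83007)*(-658) = -85569521170/83007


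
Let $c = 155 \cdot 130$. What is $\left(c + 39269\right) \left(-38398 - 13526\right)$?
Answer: $-3085272156$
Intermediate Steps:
$c = 20150$
$\left(c + 39269\right) \left(-38398 - 13526\right) = \left(20150 + 39269\right) \left(-38398 - 13526\right) = 59419 \left(-51924\right) = -3085272156$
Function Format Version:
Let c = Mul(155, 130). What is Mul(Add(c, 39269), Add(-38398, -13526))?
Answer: -3085272156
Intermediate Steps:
c = 20150
Mul(Add(c, 39269), Add(-38398, -13526)) = Mul(Add(20150, 39269), Add(-38398, -13526)) = Mul(59419, -51924) = -3085272156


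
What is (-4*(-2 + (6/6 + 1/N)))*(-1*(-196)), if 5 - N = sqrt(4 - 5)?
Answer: 8232/13 - 392*I/13 ≈ 633.23 - 30.154*I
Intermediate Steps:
N = 5 - I (N = 5 - sqrt(4 - 5) = 5 - sqrt(-1) = 5 - I ≈ 5.0 - 1.0*I)
(-4*(-2 + (6/6 + 1/N)))*(-1*(-196)) = (-4*(-2 + (6/6 + 1/(5 - I))))*(-1*(-196)) = -4*(-2 + (6*(1/6) + 1*((5 + I)/26)))*196 = -4*(-2 + (1 + (5 + I)/26))*196 = -4*(-1 + (5 + I)/26)*196 = (4 - 2*(5 + I)/13)*196 = 784 - 392*(5 + I)/13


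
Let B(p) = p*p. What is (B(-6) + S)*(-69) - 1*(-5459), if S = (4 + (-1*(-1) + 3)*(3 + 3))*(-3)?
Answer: 8771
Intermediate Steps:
B(p) = p²
S = -84 (S = (4 + (1 + 3)*6)*(-3) = (4 + 4*6)*(-3) = (4 + 24)*(-3) = 28*(-3) = -84)
(B(-6) + S)*(-69) - 1*(-5459) = ((-6)² - 84)*(-69) - 1*(-5459) = (36 - 84)*(-69) + 5459 = -48*(-69) + 5459 = 3312 + 5459 = 8771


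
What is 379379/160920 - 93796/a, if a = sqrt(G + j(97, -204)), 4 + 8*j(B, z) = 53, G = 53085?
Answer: 379379/160920 - 187592*sqrt(849458)/424729 ≈ -404.72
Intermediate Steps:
j(B, z) = 49/8 (j(B, z) = -1/2 + (1/8)*53 = -1/2 + 53/8 = 49/8)
a = sqrt(849458)/4 (a = sqrt(53085 + 49/8) = sqrt(424729/8) = sqrt(849458)/4 ≈ 230.42)
379379/160920 - 93796/a = 379379/160920 - 93796*2*sqrt(849458)/424729 = 379379*(1/160920) - 187592*sqrt(849458)/424729 = 379379/160920 - 187592*sqrt(849458)/424729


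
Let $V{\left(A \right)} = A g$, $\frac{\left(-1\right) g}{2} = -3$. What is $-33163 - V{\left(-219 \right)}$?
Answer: $-31849$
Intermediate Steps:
$g = 6$ ($g = \left(-2\right) \left(-3\right) = 6$)
$V{\left(A \right)} = 6 A$ ($V{\left(A \right)} = A 6 = 6 A$)
$-33163 - V{\left(-219 \right)} = -33163 - 6 \left(-219\right) = -33163 - -1314 = -33163 + 1314 = -31849$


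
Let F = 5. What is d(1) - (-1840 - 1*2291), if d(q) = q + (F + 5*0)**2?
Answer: 4157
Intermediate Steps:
d(q) = 25 + q (d(q) = q + (5 + 5*0)**2 = q + (5 + 0)**2 = q + 5**2 = q + 25 = 25 + q)
d(1) - (-1840 - 1*2291) = (25 + 1) - (-1840 - 1*2291) = 26 - (-1840 - 2291) = 26 - 1*(-4131) = 26 + 4131 = 4157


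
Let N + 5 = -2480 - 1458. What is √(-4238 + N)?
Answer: 9*I*√101 ≈ 90.449*I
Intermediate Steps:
N = -3943 (N = -5 + (-2480 - 1458) = -5 - 3938 = -3943)
√(-4238 + N) = √(-4238 - 3943) = √(-8181) = 9*I*√101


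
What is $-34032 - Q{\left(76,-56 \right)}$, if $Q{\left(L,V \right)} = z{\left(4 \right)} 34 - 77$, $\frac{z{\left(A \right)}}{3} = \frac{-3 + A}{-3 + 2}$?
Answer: $-33853$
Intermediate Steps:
$z{\left(A \right)} = 9 - 3 A$ ($z{\left(A \right)} = 3 \frac{-3 + A}{-3 + 2} = 3 \frac{-3 + A}{-1} = 3 \left(-3 + A\right) \left(-1\right) = 3 \left(3 - A\right) = 9 - 3 A$)
$Q{\left(L,V \right)} = -179$ ($Q{\left(L,V \right)} = \left(9 - 12\right) 34 - 77 = \left(-3\right) 34 - 77 = -102 - 77 = -179$)
$-34032 - Q{\left(76,-56 \right)} = -34032 - -179 = -34032 + 179 = -33853$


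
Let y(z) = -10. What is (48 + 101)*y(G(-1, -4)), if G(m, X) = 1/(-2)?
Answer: -1490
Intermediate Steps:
G(m, X) = -1/2
(48 + 101)*y(G(-1, -4)) = (48 + 101)*(-10) = 149*(-10) = -1490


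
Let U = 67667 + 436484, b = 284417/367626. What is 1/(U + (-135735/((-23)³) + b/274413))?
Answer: 185945073246/93746469025010815 ≈ 1.9835e-6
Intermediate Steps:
b = 40631/52518 (b = 284417*(1/367626) = 40631/52518 ≈ 0.77366)
U = 504151
1/(U + (-135735/((-23)³) + b/274413)) = 1/(504151 + (-135735/((-23)³) + (40631/52518)/274413)) = 1/(504151 + (-135735/(-12167) + (40631/52518)*(1/274413))) = 1/(504151 + (-135735*(-1/12167) + 991/351502974)) = 1/(504151 + (135735/12167 + 991/351502974)) = 1/(504151 + 2074402966669/185945073246) = 1/(93746469025010815/185945073246) = 185945073246/93746469025010815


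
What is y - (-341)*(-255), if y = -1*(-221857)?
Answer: 134902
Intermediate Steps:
y = 221857
y - (-341)*(-255) = 221857 - (-341)*(-255) = 221857 - 1*86955 = 221857 - 86955 = 134902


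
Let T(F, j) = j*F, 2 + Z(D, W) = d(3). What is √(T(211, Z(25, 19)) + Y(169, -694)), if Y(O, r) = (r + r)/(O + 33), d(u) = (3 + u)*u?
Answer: √34368482/101 ≈ 58.044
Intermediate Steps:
d(u) = u*(3 + u)
Z(D, W) = 16 (Z(D, W) = -2 + 3*(3 + 3) = -2 + 3*6 = -2 + 18 = 16)
Y(O, r) = 2*r/(33 + O) (Y(O, r) = (2*r)/(33 + O) = 2*r/(33 + O))
T(F, j) = F*j
√(T(211, Z(25, 19)) + Y(169, -694)) = √(211*16 + 2*(-694)/(33 + 169)) = √(3376 + 2*(-694)/202) = √(3376 + 2*(-694)*(1/202)) = √(3376 - 694/101) = √(340282/101) = √34368482/101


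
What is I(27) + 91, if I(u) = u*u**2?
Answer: 19774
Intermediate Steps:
I(u) = u**3
I(27) + 91 = 27**3 + 91 = 19683 + 91 = 19774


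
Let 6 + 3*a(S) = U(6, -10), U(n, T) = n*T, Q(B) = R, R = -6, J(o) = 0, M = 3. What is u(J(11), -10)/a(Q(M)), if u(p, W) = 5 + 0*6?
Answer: -5/22 ≈ -0.22727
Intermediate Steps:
Q(B) = -6
U(n, T) = T*n
a(S) = -22 (a(S) = -2 + (-10*6)/3 = -2 + (⅓)*(-60) = -2 - 20 = -22)
u(p, W) = 5 (u(p, W) = 5 + 0 = 5)
u(J(11), -10)/a(Q(M)) = 5/(-22) = 5*(-1/22) = -5/22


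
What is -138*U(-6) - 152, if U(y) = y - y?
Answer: -152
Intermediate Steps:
U(y) = 0
-138*U(-6) - 152 = -138*0 - 152 = 0 - 152 = -152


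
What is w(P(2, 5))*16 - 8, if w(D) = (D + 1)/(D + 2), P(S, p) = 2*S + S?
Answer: 6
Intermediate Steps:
P(S, p) = 3*S
w(D) = (1 + D)/(2 + D)
w(P(2, 5))*16 - 8 = ((1 + 3*2)/(2 + 3*2))*16 - 8 = ((1 + 6)/(2 + 6))*16 - 8 = (7/8)*16 - 8 = 14 - 8 = 6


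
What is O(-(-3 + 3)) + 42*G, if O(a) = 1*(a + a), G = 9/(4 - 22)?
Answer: -21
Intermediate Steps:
G = -½ (G = 9/(-18) = 9*(-1/18) = -½ ≈ -0.50000)
O(a) = 2*a (O(a) = 1*(2*a) = 2*a)
O(-(-3 + 3)) + 42*G = 2*(-(-3 + 3)) + 42*(-½) = 2*(-1*0) - 21 = 2*0 - 21 = 0 - 21 = -21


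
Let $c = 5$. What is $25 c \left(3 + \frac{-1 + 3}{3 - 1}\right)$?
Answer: $500$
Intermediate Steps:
$25 c \left(3 + \frac{-1 + 3}{3 - 1}\right) = 25 \cdot 5 \left(3 + \frac{-1 + 3}{3 - 1}\right) = 25 \cdot 5 \left(3 + \frac{2}{2}\right) = 25 \cdot 5 \left(3 + 2 \cdot \frac{1}{2}\right) = 25 \cdot 5 \left(3 + 1\right) = 25 \cdot 5 \cdot 4 = 25 \cdot 20 = 500$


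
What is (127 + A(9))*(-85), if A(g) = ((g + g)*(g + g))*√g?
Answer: -93415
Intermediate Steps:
A(g) = 4*g^(5/2) (A(g) = ((2*g)*(2*g))*√g = (4*g²)*√g = 4*g^(5/2))
(127 + A(9))*(-85) = (127 + 4*9^(5/2))*(-85) = (127 + 4*243)*(-85) = (127 + 972)*(-85) = 1099*(-85) = -93415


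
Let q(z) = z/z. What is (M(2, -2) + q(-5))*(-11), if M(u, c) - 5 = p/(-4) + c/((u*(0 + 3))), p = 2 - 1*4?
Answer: -407/6 ≈ -67.833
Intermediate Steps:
p = -2 (p = 2 - 4 = -2)
M(u, c) = 11/2 + c/(3*u) (M(u, c) = 5 + (-2/(-4) + c/((u*(0 + 3)))) = 5 + (-2*(-¼) + c/((u*3))) = 5 + (½ + c/((3*u))) = 5 + (½ + c*(1/(3*u))) = 5 + (½ + c/(3*u)) = 11/2 + c/(3*u))
q(z) = 1
(M(2, -2) + q(-5))*(-11) = ((11/2 + (⅓)*(-2)/2) + 1)*(-11) = ((11/2 + (⅓)*(-2)*(½)) + 1)*(-11) = ((11/2 - ⅓) + 1)*(-11) = (31/6 + 1)*(-11) = (37/6)*(-11) = -407/6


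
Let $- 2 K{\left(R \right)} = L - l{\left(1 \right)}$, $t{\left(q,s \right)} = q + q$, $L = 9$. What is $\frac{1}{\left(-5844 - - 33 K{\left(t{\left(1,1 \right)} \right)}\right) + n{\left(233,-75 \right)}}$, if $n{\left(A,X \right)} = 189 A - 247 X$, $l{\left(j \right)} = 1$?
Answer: $\frac{1}{56586} \approx 1.7672 \cdot 10^{-5}$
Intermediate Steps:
$t{\left(q,s \right)} = 2 q$
$n{\left(A,X \right)} = - 247 X + 189 A$
$K{\left(R \right)} = -4$ ($K{\left(R \right)} = - \frac{9 - 1}{2} = \left(- \frac{1}{2}\right) 8 = -4$)
$\frac{1}{\left(-5844 - - 33 K{\left(t{\left(1,1 \right)} \right)}\right) + n{\left(233,-75 \right)}} = \frac{1}{\left(-5844 - \left(-33\right) \left(-4\right)\right) + \left(\left(-247\right) \left(-75\right) + 189 \cdot 233\right)} = \frac{1}{\left(-5844 - 132\right) + \left(18525 + 44037\right)} = \frac{1}{\left(-5844 - 132\right) + 62562} = \frac{1}{-5976 + 62562} = \frac{1}{56586}$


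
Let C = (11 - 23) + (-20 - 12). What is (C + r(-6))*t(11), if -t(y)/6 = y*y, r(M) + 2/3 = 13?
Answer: 22990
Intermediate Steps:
r(M) = 37/3 (r(M) = -2/3 + 13 = 37/3)
t(y) = -6*y**2 (t(y) = -6*y*y = -6*y**2)
C = -44 (C = -12 - 32 = -44)
(C + r(-6))*t(11) = (-44 + 37/3)*(-6*11**2) = -(-190)*121 = -95/3*(-726) = 22990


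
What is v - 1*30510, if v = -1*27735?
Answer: -58245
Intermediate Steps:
v = -27735
v - 1*30510 = -27735 - 1*30510 = -27735 - 30510 = -58245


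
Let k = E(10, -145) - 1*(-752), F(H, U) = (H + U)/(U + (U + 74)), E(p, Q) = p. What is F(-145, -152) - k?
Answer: -174963/230 ≈ -760.71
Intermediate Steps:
F(H, U) = (H + U)/(74 + 2*U) (F(H, U) = (H + U)/(U + (74 + U)) = (H + U)/(74 + 2*U))
k = 762 (k = 10 - 1*(-752) = 10 + 752 = 762)
F(-145, -152) - k = (-145 - 152)/(2*(37 - 152)) - 1*762 = (½)*(-297)/(-115) - 762 = (½)*(-1/115)*(-297) - 762 = 297/230 - 762 = -174963/230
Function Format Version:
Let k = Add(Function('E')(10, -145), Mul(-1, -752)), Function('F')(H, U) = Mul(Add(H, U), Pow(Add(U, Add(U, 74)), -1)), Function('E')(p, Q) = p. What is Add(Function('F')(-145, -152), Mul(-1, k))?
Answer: Rational(-174963, 230) ≈ -760.71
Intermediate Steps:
Function('F')(H, U) = Mul(Pow(Add(74, Mul(2, U)), -1), Add(H, U)) (Function('F')(H, U) = Mul(Add(H, U), Pow(Add(U, Add(74, U)), -1)) = Mul(Add(H, U), Pow(Add(74, Mul(2, U)), -1)) = Mul(Pow(Add(74, Mul(2, U)), -1), Add(H, U)))
k = 762 (k = Add(10, Mul(-1, -752)) = Add(10, 752) = 762)
Add(Function('F')(-145, -152), Mul(-1, k)) = Add(Mul(Rational(1, 2), Pow(Add(37, -152), -1), Add(-145, -152)), Mul(-1, 762)) = Add(Mul(Rational(1, 2), Pow(-115, -1), -297), -762) = Add(Mul(Rational(1, 2), Rational(-1, 115), -297), -762) = Add(Rational(297, 230), -762) = Rational(-174963, 230)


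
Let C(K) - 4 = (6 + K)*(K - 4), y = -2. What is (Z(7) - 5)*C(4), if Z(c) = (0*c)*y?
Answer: -20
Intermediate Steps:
Z(c) = 0 (Z(c) = (0*c)*(-2) = 0*(-2) = 0)
C(K) = 4 + (-4 + K)*(6 + K) (C(K) = 4 + (6 + K)*(K - 4) = 4 + (6 + K)*(-4 + K) = 4 + (-4 + K)*(6 + K))
(Z(7) - 5)*C(4) = (0 - 5)*(-20 + 4**2 + 2*4) = -5*(-20 + 16 + 8) = -5*4 = -20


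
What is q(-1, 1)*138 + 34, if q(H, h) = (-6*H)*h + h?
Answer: 1000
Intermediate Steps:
q(H, h) = h - 6*H*h (q(H, h) = -6*H*h + h = h - 6*H*h)
q(-1, 1)*138 + 34 = (1*(1 - 6*(-1)))*138 + 34 = (1*(1 + 6))*138 + 34 = (1*7)*138 + 34 = 7*138 + 34 = 966 + 34 = 1000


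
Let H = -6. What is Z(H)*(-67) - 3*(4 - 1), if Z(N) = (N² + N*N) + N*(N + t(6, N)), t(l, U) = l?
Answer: -4833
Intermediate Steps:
Z(N) = 2*N² + N*(6 + N) (Z(N) = (N² + N*N) + N*(N + 6) = (N² + N²) + N*(6 + N) = 2*N² + N*(6 + N))
Z(H)*(-67) - 3*(4 - 1) = (3*(-6)*(2 - 6))*(-67) - 3*(4 - 1) = (3*(-6)*(-4))*(-67) - 3*3 = 72*(-67) - 9 = -4824 - 9 = -4833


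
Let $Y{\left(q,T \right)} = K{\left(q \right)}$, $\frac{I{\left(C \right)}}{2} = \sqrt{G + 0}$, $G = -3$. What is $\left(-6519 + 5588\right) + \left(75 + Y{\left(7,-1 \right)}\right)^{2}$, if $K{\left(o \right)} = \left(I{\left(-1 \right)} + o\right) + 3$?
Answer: $6282 + 340 i \sqrt{3} \approx 6282.0 + 588.9 i$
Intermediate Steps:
$I{\left(C \right)} = 2 i \sqrt{3}$ ($I{\left(C \right)} = 2 \sqrt{-3 + 0} = 2 \sqrt{-3} = 2 i \sqrt{3}$)
$K{\left(o \right)} = 3 + o + 2 i \sqrt{3}$ ($K{\left(o \right)} = \left(2 i \sqrt{3} + o\right) + 3 = \left(o + 2 i \sqrt{3}\right) + 3 = 3 + o + 2 i \sqrt{3}$)
$Y{\left(q,T \right)} = 3 + q + 2 i \sqrt{3}$
$\left(-6519 + 5588\right) + \left(75 + Y{\left(7,-1 \right)}\right)^{2} = \left(-6519 + 5588\right) + \left(75 + \left(3 + 7 + 2 i \sqrt{3}\right)\right)^{2} = -931 + \left(75 + \left(10 + 2 i \sqrt{3}\right)\right)^{2} = -931 + \left(85 + 2 i \sqrt{3}\right)^{2}$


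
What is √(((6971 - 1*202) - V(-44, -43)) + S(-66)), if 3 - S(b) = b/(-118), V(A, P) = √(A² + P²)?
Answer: √(23571385 - 3481*√3785)/59 ≈ 81.914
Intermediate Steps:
S(b) = 3 + b/118 (S(b) = 3 - b/(-118) = 3 - b*(-1)/118 = 3 - (-1)*b/118 = 3 + b/118)
√(((6971 - 1*202) - V(-44, -43)) + S(-66)) = √(((6971 - 1*202) - √((-44)² + (-43)²)) + (3 + (1/118)*(-66))) = √(((6971 - 202) - √(1936 + 1849)) + (3 - 33/59)) = √((6769 - √3785) + 144/59) = √(399515/59 - √3785)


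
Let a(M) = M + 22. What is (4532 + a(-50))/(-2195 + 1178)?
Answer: -4504/1017 ≈ -4.4287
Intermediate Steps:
a(M) = 22 + M
(4532 + a(-50))/(-2195 + 1178) = (4532 + (22 - 50))/(-2195 + 1178) = (4532 - 28)/(-1017) = 4504*(-1/1017) = -4504/1017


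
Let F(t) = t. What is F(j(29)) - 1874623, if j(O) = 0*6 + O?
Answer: -1874594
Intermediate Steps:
j(O) = O (j(O) = 0 + O = O)
F(j(29)) - 1874623 = 29 - 1874623 = -1874594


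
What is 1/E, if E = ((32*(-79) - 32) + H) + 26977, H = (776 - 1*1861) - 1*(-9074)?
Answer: 1/32406 ≈ 3.0859e-5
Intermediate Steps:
H = 7989 (H = (776 - 1861) + 9074 = -1085 + 9074 = 7989)
E = 32406 (E = ((32*(-79) - 32) + 7989) + 26977 = ((-2528 - 32) + 7989) + 26977 = (-2560 + 7989) + 26977 = 5429 + 26977 = 32406)
1/E = 1/32406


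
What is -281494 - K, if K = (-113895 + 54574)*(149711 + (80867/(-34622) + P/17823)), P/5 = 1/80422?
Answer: 110176626423947400004013/12406458784083 ≈ 8.8806e+9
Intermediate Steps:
P = 5/80422 ≈ 6.2172e-5
K = -110180118767656366664015/12406458784083 (K = (-113895 + 54574)*(149711 + (80867/(-34622) + (5/80422)/17823)) = -59321*(149711 + (80867*(-1/34622) + (5/80422)*(1/17823))) = -59321*(149711 + (-80867/34622 + 5/1433361306)) = -59321*(149711 - 28977907139798/12406458784083) = -59321*1857354373116710215/12406458784083 = -110180118767656366664015/12406458784083 ≈ -8.8809e+9)
-281494 - K = -281494 - 1*(-110180118767656366664015/12406458784083) = -281494 + 110180118767656366664015/12406458784083 = 110176626423947400004013/12406458784083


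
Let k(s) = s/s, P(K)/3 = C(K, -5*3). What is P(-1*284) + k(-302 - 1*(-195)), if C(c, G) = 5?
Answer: 16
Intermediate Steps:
P(K) = 15 (P(K) = 3*5 = 15)
k(s) = 1
P(-1*284) + k(-302 - 1*(-195)) = 15 + 1 = 16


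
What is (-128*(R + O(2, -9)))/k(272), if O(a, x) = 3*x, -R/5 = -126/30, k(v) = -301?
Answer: -768/301 ≈ -2.5515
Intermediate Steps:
R = 21 (R = -(-630)/30 = -5*(-21/5) = 21)
(-128*(R + O(2, -9)))/k(272) = -128*(21 + 3*(-9))/(-301) = -128*(21 - 27)*(-1/301) = -128*(-6)*(-1/301) = 768*(-1/301) = -768/301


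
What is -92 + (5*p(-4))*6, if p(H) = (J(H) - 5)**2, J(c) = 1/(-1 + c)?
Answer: 3596/5 ≈ 719.20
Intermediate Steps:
p(H) = (-5 + 1/(-1 + H))**2 (p(H) = (1/(-1 + H) - 5)**2 = (-5 + 1/(-1 + H))**2)
-92 + (5*p(-4))*6 = -92 + (5*((-6 + 5*(-4))**2/(-1 - 4)**2))*6 = -92 + (5*((-6 - 20)**2/(-5)**2))*6 = -92 + (5*((1/25)*(-26)**2))*6 = -92 + (5*((1/25)*676))*6 = -92 + (5*(676/25))*6 = -92 + (676/5)*6 = -92 + 4056/5 = 3596/5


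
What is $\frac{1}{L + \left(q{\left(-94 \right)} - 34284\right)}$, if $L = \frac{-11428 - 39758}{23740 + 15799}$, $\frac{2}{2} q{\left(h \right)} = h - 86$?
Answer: $- \frac{2081}{71722278} \approx -2.9015 \cdot 10^{-5}$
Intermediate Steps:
$q{\left(h \right)} = -86 + h$ ($q{\left(h \right)} = h - 86 = -86 + h$)
$L = - \frac{2694}{2081}$ ($L = - \frac{51186}{39539} = \left(-51186\right) \frac{1}{39539} = - \frac{2694}{2081} \approx -1.2946$)
$\frac{1}{L + \left(q{\left(-94 \right)} - 34284\right)} = \frac{1}{- \frac{2694}{2081} - 34464} = \frac{1}{- \frac{71722278}{2081}} = - \frac{2081}{71722278}$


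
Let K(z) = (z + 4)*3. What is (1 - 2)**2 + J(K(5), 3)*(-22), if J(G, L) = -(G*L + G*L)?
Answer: 3565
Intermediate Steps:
K(z) = 12 + 3*z (K(z) = (4 + z)*3 = 12 + 3*z)
J(G, L) = -2*G*L
(1 - 2)**2 + J(K(5), 3)*(-22) = (1 - 2)**2 - 2*(12 + 3*5)*3*(-22) = (-1)**2 - 2*(12 + 15)*3*(-22) = 1 - 2*27*3*(-22) = 1 - 162*(-22) = 1 + 3564 = 3565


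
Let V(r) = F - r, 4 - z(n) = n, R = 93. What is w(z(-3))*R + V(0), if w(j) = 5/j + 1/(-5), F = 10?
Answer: 2024/35 ≈ 57.829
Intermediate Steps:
z(n) = 4 - n
w(j) = -⅕ + 5/j (w(j) = 5/j + 1*(-⅕) = 5/j - ⅕ = -⅕ + 5/j)
V(r) = 10 - r
w(z(-3))*R + V(0) = ((25 - (4 - 1*(-3)))/(5*(4 - 1*(-3))))*93 + (10 - 1*0) = ((25 - (4 + 3))/(5*(4 + 3)))*93 + (10 + 0) = ((⅕)*(25 - 1*7)/7)*93 + 10 = ((⅕)*(⅐)*(25 - 7))*93 + 10 = ((⅕)*(⅐)*18)*93 + 10 = (18/35)*93 + 10 = 1674/35 + 10 = 2024/35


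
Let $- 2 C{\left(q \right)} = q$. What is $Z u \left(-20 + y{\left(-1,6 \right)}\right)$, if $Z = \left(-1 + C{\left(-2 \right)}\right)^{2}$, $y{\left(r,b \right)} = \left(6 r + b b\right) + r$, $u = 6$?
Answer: $0$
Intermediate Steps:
$C{\left(q \right)} = - \frac{q}{2}$
$y{\left(r,b \right)} = b^{2} + 7 r$ ($y{\left(r,b \right)} = \left(6 r + b^{2}\right) + r = \left(b^{2} + 6 r\right) + r = b^{2} + 7 r$)
$Z = 0$ ($Z = \left(-1 - -1\right)^{2} = \left(-1 + 1\right)^{2} = 0^{2} = 0$)
$Z u \left(-20 + y{\left(-1,6 \right)}\right) = 0 \cdot 6 \left(-20 + \left(6^{2} + 7 \left(-1\right)\right)\right) = 0 \cdot 6 \left(-20 + \left(36 - 7\right)\right) = 0 \cdot 6 \left(-20 + 29\right) = 0 \cdot 6 \cdot 9 = 0 \cdot 54 = 0$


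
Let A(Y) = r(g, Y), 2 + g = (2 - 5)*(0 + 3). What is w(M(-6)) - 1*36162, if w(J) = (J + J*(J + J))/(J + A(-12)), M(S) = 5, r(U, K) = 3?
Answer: -289241/8 ≈ -36155.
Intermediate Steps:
g = -11 (g = -2 + (2 - 5)*(0 + 3) = -2 - 3*3 = -2 - 9 = -11)
A(Y) = 3
w(J) = (J + 2*J**2)/(3 + J) (w(J) = (J + J*(J + J))/(J + 3) = (J + J*(2*J))/(3 + J) = (J + 2*J**2)/(3 + J))
w(M(-6)) - 1*36162 = 5*(1 + 2*5)/(3 + 5) - 1*36162 = 5*(1 + 10)/8 - 36162 = 5*(1/8)*11 - 36162 = 55/8 - 36162 = -289241/8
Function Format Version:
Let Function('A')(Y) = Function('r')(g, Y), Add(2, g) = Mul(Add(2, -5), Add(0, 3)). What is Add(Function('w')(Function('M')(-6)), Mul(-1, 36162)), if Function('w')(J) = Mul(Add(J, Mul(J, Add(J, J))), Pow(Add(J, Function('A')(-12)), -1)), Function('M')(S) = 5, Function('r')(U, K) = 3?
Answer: Rational(-289241, 8) ≈ -36155.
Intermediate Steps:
g = -11 (g = Add(-2, Mul(Add(2, -5), Add(0, 3))) = Add(-2, Mul(-3, 3)) = Add(-2, -9) = -11)
Function('A')(Y) = 3
Function('w')(J) = Mul(Pow(Add(3, J), -1), Add(J, Mul(2, Pow(J, 2)))) (Function('w')(J) = Mul(Add(J, Mul(J, Add(J, J))), Pow(Add(J, 3), -1)) = Mul(Add(J, Mul(J, Mul(2, J))), Pow(Add(3, J), -1)) = Mul(Add(J, Mul(2, Pow(J, 2))), Pow(Add(3, J), -1)) = Mul(Pow(Add(3, J), -1), Add(J, Mul(2, Pow(J, 2)))))
Add(Function('w')(Function('M')(-6)), Mul(-1, 36162)) = Add(Mul(5, Pow(Add(3, 5), -1), Add(1, Mul(2, 5))), Mul(-1, 36162)) = Add(Mul(5, Pow(8, -1), Add(1, 10)), -36162) = Add(Mul(5, Rational(1, 8), 11), -36162) = Add(Rational(55, 8), -36162) = Rational(-289241, 8)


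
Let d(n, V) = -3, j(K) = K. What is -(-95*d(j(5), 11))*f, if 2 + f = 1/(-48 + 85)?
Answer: 20805/37 ≈ 562.30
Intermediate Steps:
f = -73/37 (f = -2 + 1/(-48 + 85) = -2 + 1/37 = -73/37 ≈ -1.9730)
-(-95*d(j(5), 11))*f = -(-95*(-3))*(-73)/37 = -285*(-73)/37 = -1*(-20805/37) = 20805/37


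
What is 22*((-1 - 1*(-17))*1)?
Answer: 352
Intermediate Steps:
22*((-1 - 1*(-17))*1) = 22*((-1 + 17)*1) = 22*(16*1) = 22*16 = 352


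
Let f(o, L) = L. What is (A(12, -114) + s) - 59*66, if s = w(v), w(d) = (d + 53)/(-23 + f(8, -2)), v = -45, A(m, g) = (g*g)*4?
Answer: 1202242/25 ≈ 48090.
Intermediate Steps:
A(m, g) = 4*g² (A(m, g) = g²*4 = 4*g²)
w(d) = -53/25 - d/25 (w(d) = (d + 53)/(-23 - 2) = (53 + d)/(-25) = (53 + d)*(-1/25) = -53/25 - d/25)
s = -8/25 (s = -53/25 - 1/25*(-45) = -53/25 + 9/5 = -8/25 ≈ -0.32000)
(A(12, -114) + s) - 59*66 = (4*(-114)² - 8/25) - 59*66 = (4*12996 - 8/25) - 3894 = (51984 - 8/25) - 3894 = 1299592/25 - 3894 = 1202242/25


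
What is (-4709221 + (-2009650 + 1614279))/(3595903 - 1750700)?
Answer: -5104592/1845203 ≈ -2.7664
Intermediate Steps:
(-4709221 + (-2009650 + 1614279))/(3595903 - 1750700) = (-4709221 - 395371)/1845203 = -5104592*1/1845203 = -5104592/1845203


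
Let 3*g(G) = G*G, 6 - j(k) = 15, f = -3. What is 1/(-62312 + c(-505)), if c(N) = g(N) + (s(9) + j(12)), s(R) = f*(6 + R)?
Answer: 3/67927 ≈ 4.4165e-5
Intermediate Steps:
j(k) = -9 (j(k) = 6 - 1*15 = 6 - 15 = -9)
s(R) = -18 - 3*R (s(R) = -3*(6 + R) = -18 - 3*R)
g(G) = G**2/3 (g(G) = (G*G)/3 = G**2/3)
c(N) = -54 + N**2/3 (c(N) = N**2/3 + ((-18 - 3*9) - 9) = N**2/3 + ((-18 - 27) - 9) = N**2/3 + (-45 - 9) = N**2/3 - 54 = -54 + N**2/3)
1/(-62312 + c(-505)) = 1/(-62312 + (-54 + (1/3)*(-505)**2)) = 1/(-62312 + (-54 + (1/3)*255025)) = 1/(-62312 + (-54 + 255025/3)) = 1/(-62312 + 254863/3) = 1/(67927/3) = 3/67927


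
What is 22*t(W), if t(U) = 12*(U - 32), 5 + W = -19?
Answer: -14784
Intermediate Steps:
W = -24 (W = -5 - 19 = -24)
t(U) = -384 + 12*U (t(U) = 12*(-32 + U) = -384 + 12*U)
22*t(W) = 22*(-384 + 12*(-24)) = 22*(-384 - 288) = 22*(-672) = -14784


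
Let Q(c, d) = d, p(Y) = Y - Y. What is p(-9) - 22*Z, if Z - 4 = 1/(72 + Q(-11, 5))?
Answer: -618/7 ≈ -88.286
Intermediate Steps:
p(Y) = 0
Z = 309/77 (Z = 4 + 1/(72 + 5) = 4 + 1/77 = 309/77 ≈ 4.0130)
p(-9) - 22*Z = 0 - 22*309/77 = 0 - 618/7 = -618/7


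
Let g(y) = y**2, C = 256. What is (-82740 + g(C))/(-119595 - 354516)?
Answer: 1564/43101 ≈ 0.036287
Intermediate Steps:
(-82740 + g(C))/(-119595 - 354516) = (-82740 + 256**2)/(-119595 - 354516) = (-82740 + 65536)/(-474111) = -17204*(-1/474111) = 1564/43101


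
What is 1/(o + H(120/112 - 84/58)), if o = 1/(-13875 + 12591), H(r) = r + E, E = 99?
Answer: 260652/25706119 ≈ 0.010140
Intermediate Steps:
H(r) = 99 + r (H(r) = r + 99 = 99 + r)
o = -1/1284 (o = 1/(-1284) = -1/1284 ≈ -0.00077882)
1/(o + H(120/112 - 84/58)) = 1/(-1/1284 + (99 + (120/112 - 84/58))) = 1/(-1/1284 + (99 + (120*(1/112) - 84*1/58))) = 1/(-1/1284 + (99 + (15/14 - 42/29))) = 1/(-1/1284 + (99 - 153/406)) = 1/(-1/1284 + 40041/406) = 1/(25706119/260652) = 260652/25706119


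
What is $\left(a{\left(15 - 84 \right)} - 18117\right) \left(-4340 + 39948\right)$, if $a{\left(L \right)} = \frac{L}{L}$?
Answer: $-645074528$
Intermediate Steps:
$a{\left(L \right)} = 1$
$\left(a{\left(15 - 84 \right)} - 18117\right) \left(-4340 + 39948\right) = \left(1 - 18117\right) \left(-4340 + 39948\right) = \left(-18116\right) 35608 = -645074528$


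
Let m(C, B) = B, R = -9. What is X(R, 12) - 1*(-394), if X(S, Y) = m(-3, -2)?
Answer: 392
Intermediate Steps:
X(S, Y) = -2
X(R, 12) - 1*(-394) = -2 - 1*(-394) = -2 + 394 = 392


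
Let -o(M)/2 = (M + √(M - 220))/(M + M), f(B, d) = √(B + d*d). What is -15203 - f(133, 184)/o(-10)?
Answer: -15203 + 10*√33989/33 + I*√7817470/33 ≈ -15147.0 + 84.726*I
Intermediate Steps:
f(B, d) = √(B + d²)
o(M) = -(M + √(-220 + M))/M (o(M) = -2*(M + √(M - 220))/(M + M) = -2*(M + √(-220 + M))/(2*M) = -2*(M + √(-220 + M))*1/(2*M) = -(M + √(-220 + M))/M)
-15203 - f(133, 184)/o(-10) = -15203 - √(133 + 184²)/((-1*(-10) - √(-220 - 10))/(-10)) = -15203 - √(133 + 33856)/((-(10 - √(-230))/10)) = -15203 - √33989/((-(10 - I*√230)/10)) = -15203 - √33989/(-1 + I*√230/10)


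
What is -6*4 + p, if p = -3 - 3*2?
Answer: -33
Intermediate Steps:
p = -9 (p = -3 - 6 = -9)
-6*4 + p = -6*4 - 9 = -24 - 9 = -33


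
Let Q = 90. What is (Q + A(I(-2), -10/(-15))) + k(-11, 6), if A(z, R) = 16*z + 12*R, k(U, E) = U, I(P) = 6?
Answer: 183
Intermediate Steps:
A(z, R) = 12*R + 16*z
(Q + A(I(-2), -10/(-15))) + k(-11, 6) = (90 + (12*(-10/(-15)) + 16*6)) - 11 = (90 + (12*(-10*(-1/15)) + 96)) - 11 = (90 + (12*(⅔) + 96)) - 11 = (90 + (8 + 96)) - 11 = (90 + 104) - 11 = 194 - 11 = 183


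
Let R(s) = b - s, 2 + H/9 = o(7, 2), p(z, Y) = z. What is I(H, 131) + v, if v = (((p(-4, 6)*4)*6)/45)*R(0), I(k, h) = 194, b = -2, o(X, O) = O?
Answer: 2974/15 ≈ 198.27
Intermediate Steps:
H = 0 (H = -18 + 9*2 = -18 + 18 = 0)
R(s) = -2 - s
v = 64/15 (v = ((-4*4*6)/45)*(-2 - 1*0) = (-16*6*(1/45))*(-2 + 0) = -96*1/45*(-2) = -32/15*(-2) = 64/15 ≈ 4.2667)
I(H, 131) + v = 194 + 64/15 = 2974/15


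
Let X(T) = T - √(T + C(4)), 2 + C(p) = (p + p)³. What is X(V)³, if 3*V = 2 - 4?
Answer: -27512/27 - 3064*√1146/9 ≈ -12544.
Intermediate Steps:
C(p) = -2 + 8*p³ (C(p) = -2 + (p + p)³ = -2 + (2*p)³ = -2 + 8*p³)
V = -⅔ (V = (2 - 4)/3 = (⅓)*(-2) = -⅔ ≈ -0.66667)
X(T) = T - √(510 + T) (X(T) = T - √(T + (-2 + 8*4³)) = T - √(T + (-2 + 8*64)) = T - √(T + (-2 + 512)) = T - √(T + 510) = T - √(510 + T))
X(V)³ = (-⅔ - √(510 - ⅔))³ = (-⅔ - √(1528/3))³ = (-⅔ - 2*√1146/3)³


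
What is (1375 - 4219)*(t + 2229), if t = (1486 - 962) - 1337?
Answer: -4027104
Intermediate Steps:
t = -813 (t = 524 - 1337 = -813)
(1375 - 4219)*(t + 2229) = (1375 - 4219)*(-813 + 2229) = -2844*1416 = -4027104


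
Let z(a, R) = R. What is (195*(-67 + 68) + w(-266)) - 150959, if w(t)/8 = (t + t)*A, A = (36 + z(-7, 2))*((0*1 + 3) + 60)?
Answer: -10339628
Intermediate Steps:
A = 2394 (A = (36 + 2)*((0*1 + 3) + 60) = 38*((0 + 3) + 60) = 38*(3 + 60) = 38*63 = 2394)
w(t) = 38304*t (w(t) = 8*((t + t)*2394) = 8*((2*t)*2394) = 8*(4788*t) = 38304*t)
(195*(-67 + 68) + w(-266)) - 150959 = (195*(-67 + 68) + 38304*(-266)) - 150959 = (195*1 - 10188864) - 150959 = (195 - 10188864) - 150959 = -10188669 - 150959 = -10339628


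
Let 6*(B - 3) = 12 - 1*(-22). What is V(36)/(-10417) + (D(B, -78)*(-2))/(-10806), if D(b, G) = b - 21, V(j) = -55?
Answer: 46006/15349923 ≈ 0.0029971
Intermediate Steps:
B = 26/3 (B = 3 + (12 - 1*(-22))/6 = 3 + (12 + 22)/6 = 3 + (⅙)*34 = 3 + 17/3 = 26/3 ≈ 8.6667)
D(b, G) = -21 + b
V(36)/(-10417) + (D(B, -78)*(-2))/(-10806) = -55/(-10417) + ((-21 + 26/3)*(-2))/(-10806) = -55*(-1/10417) - 37/3*(-2)*(-1/10806) = 5/947 + (74/3)*(-1/10806) = 5/947 - 37/16209 = 46006/15349923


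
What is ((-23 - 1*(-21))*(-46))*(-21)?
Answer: -1932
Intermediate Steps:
((-23 - 1*(-21))*(-46))*(-21) = ((-23 + 21)*(-46))*(-21) = -2*(-46)*(-21) = 92*(-21) = -1932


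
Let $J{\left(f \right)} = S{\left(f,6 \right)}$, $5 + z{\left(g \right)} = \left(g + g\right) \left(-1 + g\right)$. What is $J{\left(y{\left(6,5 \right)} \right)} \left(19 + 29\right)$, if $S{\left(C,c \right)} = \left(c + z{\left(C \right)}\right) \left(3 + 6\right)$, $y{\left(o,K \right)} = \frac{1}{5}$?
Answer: $\frac{7344}{25} \approx 293.76$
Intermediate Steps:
$y{\left(o,K \right)} = \frac{1}{5}$
$z{\left(g \right)} = -5 + 2 g \left(-1 + g\right)$ ($z{\left(g \right)} = -5 + \left(g + g\right) \left(-1 + g\right) = -5 + 2 g \left(-1 + g\right)$)
$S{\left(C,c \right)} = -45 - 18 C + 9 c + 18 C^{2}$ ($S{\left(C,c \right)} = \left(c - \left(5 - 2 C^{2} + 2 C\right)\right) \left(3 + 6\right) = \left(-5 + c - 2 C + 2 C^{2}\right) 9 = -45 - 18 C + 9 c + 18 C^{2}$)
$J{\left(f \right)} = 9 - 18 f + 18 f^{2}$ ($J{\left(f \right)} = -45 - 18 f + 9 \cdot 6 + 18 f^{2} = -45 - 18 f + 54 + 18 f^{2} = 9 - 18 f + 18 f^{2}$)
$J{\left(y{\left(6,5 \right)} \right)} \left(19 + 29\right) = \left(9 - \frac{18}{5} + \frac{18}{25}\right) \left(19 + 29\right) = \left(9 - \frac{18}{5} + 18 \cdot \frac{1}{25}\right) 48 = \left(9 - \frac{18}{5} + \frac{18}{25}\right) 48 = \frac{153}{25} \cdot 48 = \frac{7344}{25}$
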